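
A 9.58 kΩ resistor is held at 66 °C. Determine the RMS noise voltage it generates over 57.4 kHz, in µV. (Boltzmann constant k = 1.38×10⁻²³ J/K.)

T = 66 °C + 273.15 = 339.15 K
V_n = √(4kTRB)
4kTRB = 4 × 1.38×10⁻²³ × 339.15 × 9.58×10³ × 5.74×10⁴ = 1.03×10⁻¹¹ V²
V_n = √(1.03×10⁻¹¹) = 3.21×10⁻⁶ V = 3.21 µV

3.21 µV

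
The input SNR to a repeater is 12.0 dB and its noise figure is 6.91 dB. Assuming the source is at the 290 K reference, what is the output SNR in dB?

By definition F = SNR_in/SNR_out, so in dB: SNR_out = SNR_in − NF
SNR_out = 12.0 − 6.91 = 5.09 dB

5.09 dB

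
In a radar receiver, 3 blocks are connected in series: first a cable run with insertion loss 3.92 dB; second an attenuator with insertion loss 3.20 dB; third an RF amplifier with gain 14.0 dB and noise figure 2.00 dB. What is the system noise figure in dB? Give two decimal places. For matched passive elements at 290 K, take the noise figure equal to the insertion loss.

9.12 dB

Convert to linear (a loss of L dB is a gain of −L dB): F_i = 10^(NF_i/10), G_i = 10^(G_i,dB/10)
  Stage 1: F_1 = 10^(3.92/10) = 2.466, G_1 = 10^(−3.92/10) = 0.4055
  Stage 2: F_2 = 10^(3.20/10) = 2.089, G_2 = 10^(−3.20/10) = 0.4786
  Stage 3: F_3 = 10^(2.00/10) = 1.585, G_3 = 10^(14.0/10) = 25.12
Friis cascade:
  F = 2.466 + (2.089 − 1)/0.4055 + (1.585 − 1)/0.1941 = 8.166
NF = 10 log₁₀(8.166) = 9.12 dB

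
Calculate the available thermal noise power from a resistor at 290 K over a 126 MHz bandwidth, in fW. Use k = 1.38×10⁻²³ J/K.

P_n = kTB = 1.38×10⁻²³ × 290 × 1.26×10⁸ = 5.04×10⁻¹³ W = 504 fW

504 fW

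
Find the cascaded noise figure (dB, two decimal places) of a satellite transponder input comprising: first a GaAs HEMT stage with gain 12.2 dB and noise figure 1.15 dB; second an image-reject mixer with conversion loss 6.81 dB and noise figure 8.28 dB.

Convert to linear (a loss of L dB is a gain of −L dB): F_i = 10^(NF_i/10), G_i = 10^(G_i,dB/10)
  Stage 1: F_1 = 10^(1.15/10) = 1.303, G_1 = 10^(12.2/10) = 16.60
  Stage 2: F_2 = 10^(8.28/10) = 6.730, G_2 = 10^(−6.81/10) = 0.2084
Friis cascade:
  F = 1.303 + (6.730 − 1)/16.60 = 1.648
NF = 10 log₁₀(1.648) = 2.17 dB

2.17 dB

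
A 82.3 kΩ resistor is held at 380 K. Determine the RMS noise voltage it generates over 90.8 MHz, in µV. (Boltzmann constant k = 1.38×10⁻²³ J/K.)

V_n = √(4kTRB)
4kTRB = 4 × 1.38×10⁻²³ × 380 × 8.23×10⁴ × 9.08×10⁷ = 1.57×10⁻⁷ V²
V_n = √(1.57×10⁻⁷) = 3.96×10⁻⁴ V = 396 µV

396 µV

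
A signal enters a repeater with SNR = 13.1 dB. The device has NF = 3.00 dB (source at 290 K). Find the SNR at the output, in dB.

By definition F = SNR_in/SNR_out, so in dB: SNR_out = SNR_in − NF
SNR_out = 13.1 − 3.00 = 10.10 dB

10.10 dB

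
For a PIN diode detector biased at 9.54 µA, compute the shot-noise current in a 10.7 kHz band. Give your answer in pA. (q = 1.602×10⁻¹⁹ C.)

I_n = √(2qI·B)
2qI·B = 2 × 1.602×10⁻¹⁹ × 9.54×10⁻⁶ × 1.07×10⁴ = 3.27×10⁻²⁰ A²
I_n = √(3.27×10⁻²⁰) = 1.81×10⁻¹⁰ A = 181 pA

181 pA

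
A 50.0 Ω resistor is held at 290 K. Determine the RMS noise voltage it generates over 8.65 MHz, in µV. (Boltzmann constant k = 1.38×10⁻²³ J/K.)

2.63 µV

V_n = √(4kTRB)
4kTRB = 4 × 1.38×10⁻²³ × 290 × 5.00×10¹ × 8.65×10⁶ = 6.92×10⁻¹² V²
V_n = √(6.92×10⁻¹²) = 2.63×10⁻⁶ V = 2.63 µV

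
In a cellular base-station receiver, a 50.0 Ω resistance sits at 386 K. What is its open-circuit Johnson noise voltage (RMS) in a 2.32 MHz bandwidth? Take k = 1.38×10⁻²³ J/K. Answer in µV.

1.57 µV

V_n = √(4kTRB)
4kTRB = 4 × 1.38×10⁻²³ × 386 × 5.00×10¹ × 2.32×10⁶ = 2.47×10⁻¹² V²
V_n = √(2.47×10⁻¹²) = 1.57×10⁻⁶ V = 1.57 µV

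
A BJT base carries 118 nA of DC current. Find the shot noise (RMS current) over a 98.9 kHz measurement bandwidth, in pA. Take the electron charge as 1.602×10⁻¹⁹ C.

I_n = √(2qI·B)
2qI·B = 2 × 1.602×10⁻¹⁹ × 1.18×10⁻⁷ × 9.89×10⁴ = 3.74×10⁻²¹ A²
I_n = √(3.74×10⁻²¹) = 6.11×10⁻¹¹ A = 61.1 pA

61.1 pA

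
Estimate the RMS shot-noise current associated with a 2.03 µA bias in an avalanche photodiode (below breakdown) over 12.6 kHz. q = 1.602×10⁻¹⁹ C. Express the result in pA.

90.5 pA

I_n = √(2qI·B)
2qI·B = 2 × 1.602×10⁻¹⁹ × 2.03×10⁻⁶ × 1.26×10⁴ = 8.20×10⁻²¹ A²
I_n = √(8.20×10⁻²¹) = 9.05×10⁻¹¹ A = 90.5 pA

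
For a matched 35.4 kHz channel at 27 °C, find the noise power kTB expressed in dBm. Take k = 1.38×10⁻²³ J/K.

−128.3 dBm

T = 27 °C + 273.15 = 300.15 K
P_n = kTB = 1.38×10⁻²³ × 300.15 × 3.54×10⁴ = 1.47×10⁻¹⁶ W
In dBm: 10 log₁₀(1.47×10⁻¹⁶ / 10⁻³) = −128.3 dBm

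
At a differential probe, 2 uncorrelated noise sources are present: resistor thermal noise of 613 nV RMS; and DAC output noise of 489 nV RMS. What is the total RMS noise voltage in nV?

Uncorrelated sources add in power (mean-square): V_tot = √(ΣV_i²)
V_tot = √[(6.13×10⁻⁷)² + (4.89×10⁻⁷)²] = 7.84×10⁻⁷ V = 784 nV

784 nV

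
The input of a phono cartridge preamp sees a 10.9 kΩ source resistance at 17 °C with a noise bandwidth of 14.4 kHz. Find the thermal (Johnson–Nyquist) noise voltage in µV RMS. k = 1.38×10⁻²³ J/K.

1.59 µV

T = 17 °C + 273.15 = 290.15 K
V_n = √(4kTRB)
4kTRB = 4 × 1.38×10⁻²³ × 290.15 × 1.09×10⁴ × 1.44×10⁴ = 2.51×10⁻¹² V²
V_n = √(2.51×10⁻¹²) = 1.59×10⁻⁶ V = 1.59 µV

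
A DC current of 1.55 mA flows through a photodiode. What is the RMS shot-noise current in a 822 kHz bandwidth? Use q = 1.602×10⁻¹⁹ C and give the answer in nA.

I_n = √(2qI·B)
2qI·B = 2 × 1.602×10⁻¹⁹ × 1.55×10⁻³ × 8.22×10⁵ = 4.08×10⁻¹⁶ A²
I_n = √(4.08×10⁻¹⁶) = 2.02×10⁻⁸ A = 20.2 nA

20.2 nA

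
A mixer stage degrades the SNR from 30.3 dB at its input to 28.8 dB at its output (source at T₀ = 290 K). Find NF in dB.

1.5 dB

NF (dB) = SNR_in(dB) − SNR_out(dB) when the source is at T₀
NF = 30.3 − 28.8 = 1.5 dB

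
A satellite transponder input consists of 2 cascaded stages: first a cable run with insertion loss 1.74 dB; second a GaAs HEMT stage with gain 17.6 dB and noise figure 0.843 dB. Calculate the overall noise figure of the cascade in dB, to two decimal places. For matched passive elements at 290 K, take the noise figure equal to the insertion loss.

2.58 dB

Convert to linear (a loss of L dB is a gain of −L dB): F_i = 10^(NF_i/10), G_i = 10^(G_i,dB/10)
  Stage 1: F_1 = 10^(1.74/10) = 1.493, G_1 = 10^(−1.74/10) = 0.6699
  Stage 2: F_2 = 10^(0.843/10) = 1.214, G_2 = 10^(17.6/10) = 57.54
Friis cascade:
  F = 1.493 + (1.214 − 1)/0.6699 = 1.813
NF = 10 log₁₀(1.813) = 2.58 dB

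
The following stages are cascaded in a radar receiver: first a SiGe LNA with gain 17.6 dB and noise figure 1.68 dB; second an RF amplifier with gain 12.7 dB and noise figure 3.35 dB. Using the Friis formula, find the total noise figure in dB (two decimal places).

1.74 dB

Convert to linear (a loss of L dB is a gain of −L dB): F_i = 10^(NF_i/10), G_i = 10^(G_i,dB/10)
  Stage 1: F_1 = 10^(1.68/10) = 1.472, G_1 = 10^(17.6/10) = 57.54
  Stage 2: F_2 = 10^(3.35/10) = 2.163, G_2 = 10^(12.7/10) = 18.62
Friis cascade:
  F = 1.472 + (2.163 − 1)/57.54 = 1.493
NF = 10 log₁₀(1.493) = 1.74 dB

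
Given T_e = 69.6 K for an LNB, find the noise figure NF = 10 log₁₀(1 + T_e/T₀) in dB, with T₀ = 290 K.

F = 1 + T_e/T₀ = 1 + 69.6/290 = 1.24
NF = 10 log₁₀(1.24) = 0.934 dB

0.934 dB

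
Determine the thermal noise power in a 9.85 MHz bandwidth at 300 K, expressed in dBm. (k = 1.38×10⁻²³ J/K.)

−103.9 dBm

P_n = kTB = 1.38×10⁻²³ × 300 × 9.85×10⁶ = 4.08×10⁻¹⁴ W
In dBm: 10 log₁₀(4.08×10⁻¹⁴ / 10⁻³) = −103.9 dBm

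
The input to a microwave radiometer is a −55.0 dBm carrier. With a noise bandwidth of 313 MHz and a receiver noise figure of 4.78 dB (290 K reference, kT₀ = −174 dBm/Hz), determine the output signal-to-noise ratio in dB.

Noise floor: N = −174 + 10 log₁₀(B) + NF
10 log₁₀(3.13×10⁸) = 84.96 dB
N = −174 + 84.96 + 4.78 = −84.26 dBm
SNR = P_sig − N = −55.0 − (−84.26) = 29.26 dB → 29.3 dB

29.3 dB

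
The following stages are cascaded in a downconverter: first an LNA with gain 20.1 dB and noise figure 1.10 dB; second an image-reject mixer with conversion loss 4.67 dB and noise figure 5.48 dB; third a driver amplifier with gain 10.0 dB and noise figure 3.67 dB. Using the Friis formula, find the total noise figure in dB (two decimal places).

1.31 dB

Convert to linear (a loss of L dB is a gain of −L dB): F_i = 10^(NF_i/10), G_i = 10^(G_i,dB/10)
  Stage 1: F_1 = 10^(1.10/10) = 1.288, G_1 = 10^(20.1/10) = 102.3
  Stage 2: F_2 = 10^(5.48/10) = 3.532, G_2 = 10^(−4.67/10) = 0.3412
  Stage 3: F_3 = 10^(3.67/10) = 2.328, G_3 = 10^(10.0/10) = 10.00
Friis cascade:
  F = 1.288 + (3.532 − 1)/102.3 + (2.328 − 1)/34.91 = 1.351
NF = 10 log₁₀(1.351) = 1.31 dB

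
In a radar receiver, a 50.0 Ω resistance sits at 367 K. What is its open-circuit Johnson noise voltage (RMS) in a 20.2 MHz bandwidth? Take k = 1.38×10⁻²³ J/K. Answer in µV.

V_n = √(4kTRB)
4kTRB = 4 × 1.38×10⁻²³ × 367 × 5.00×10¹ × 2.02×10⁷ = 2.05×10⁻¹¹ V²
V_n = √(2.05×10⁻¹¹) = 4.52×10⁻⁶ V = 4.52 µV

4.52 µV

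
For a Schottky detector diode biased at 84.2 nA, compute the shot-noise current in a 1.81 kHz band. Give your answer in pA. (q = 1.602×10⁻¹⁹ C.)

6.99 pA

I_n = √(2qI·B)
2qI·B = 2 × 1.602×10⁻¹⁹ × 8.42×10⁻⁸ × 1.81×10³ = 4.88×10⁻²³ A²
I_n = √(4.88×10⁻²³) = 6.99×10⁻¹² A = 6.99 pA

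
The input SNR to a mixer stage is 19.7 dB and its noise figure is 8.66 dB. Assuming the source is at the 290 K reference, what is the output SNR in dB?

By definition F = SNR_in/SNR_out, so in dB: SNR_out = SNR_in − NF
SNR_out = 19.7 − 8.66 = 11.04 dB

11.04 dB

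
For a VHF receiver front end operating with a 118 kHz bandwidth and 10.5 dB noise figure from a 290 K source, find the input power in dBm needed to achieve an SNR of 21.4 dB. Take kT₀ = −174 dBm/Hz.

Sensitivity = −174 + 10 log₁₀(B) + NF + SNR_min
= −174 + 50.72 + 10.5 + 21.4
= −91.38 dBm → −91.4 dBm

−91.4 dBm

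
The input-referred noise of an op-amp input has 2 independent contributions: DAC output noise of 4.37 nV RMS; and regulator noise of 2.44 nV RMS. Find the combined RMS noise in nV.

Uncorrelated sources add in power (mean-square): V_tot = √(ΣV_i²)
V_tot = √[(4.37×10⁻⁹)² + (2.44×10⁻⁹)²] = 5.01×10⁻⁹ V = 5.01 nV

5.01 nV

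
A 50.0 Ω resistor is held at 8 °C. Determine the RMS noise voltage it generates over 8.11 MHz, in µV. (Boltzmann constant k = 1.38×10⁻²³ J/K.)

T = 8 °C + 273.15 = 281.15 K
V_n = √(4kTRB)
4kTRB = 4 × 1.38×10⁻²³ × 281.15 × 5.00×10¹ × 8.11×10⁶ = 6.29×10⁻¹² V²
V_n = √(6.29×10⁻¹²) = 2.51×10⁻⁶ V = 2.51 µV

2.51 µV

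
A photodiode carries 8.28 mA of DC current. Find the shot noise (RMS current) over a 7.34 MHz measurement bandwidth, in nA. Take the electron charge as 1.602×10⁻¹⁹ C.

140 nA

I_n = √(2qI·B)
2qI·B = 2 × 1.602×10⁻¹⁹ × 8.28×10⁻³ × 7.34×10⁶ = 1.95×10⁻¹⁴ A²
I_n = √(1.95×10⁻¹⁴) = 1.40×10⁻⁷ A = 140 nA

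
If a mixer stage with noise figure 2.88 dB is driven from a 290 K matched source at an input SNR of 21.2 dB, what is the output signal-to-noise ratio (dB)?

18.32 dB

By definition F = SNR_in/SNR_out, so in dB: SNR_out = SNR_in − NF
SNR_out = 21.2 − 2.88 = 18.32 dB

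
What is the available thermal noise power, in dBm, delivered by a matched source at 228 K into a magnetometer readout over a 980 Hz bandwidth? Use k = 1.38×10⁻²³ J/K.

P_n = kTB = 1.38×10⁻²³ × 228 × 9.80×10² = 3.08×10⁻¹⁸ W
In dBm: 10 log₁₀(3.08×10⁻¹⁸ / 10⁻³) = −145.1 dBm

−145.1 dBm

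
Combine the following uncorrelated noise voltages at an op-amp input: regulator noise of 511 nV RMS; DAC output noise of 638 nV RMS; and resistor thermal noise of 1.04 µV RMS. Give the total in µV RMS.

1.32 µV

Uncorrelated sources add in power (mean-square): V_tot = √(ΣV_i²)
V_tot = √[(5.11×10⁻⁷)² + (6.38×10⁻⁷)² + (1.04×10⁻⁶)²] = 1.32×10⁻⁶ V = 1.32 µV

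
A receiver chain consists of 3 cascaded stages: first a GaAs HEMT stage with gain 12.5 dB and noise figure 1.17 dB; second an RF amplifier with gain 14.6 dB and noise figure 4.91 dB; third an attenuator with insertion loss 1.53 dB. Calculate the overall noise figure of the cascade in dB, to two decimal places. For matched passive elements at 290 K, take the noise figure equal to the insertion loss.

1.55 dB

Convert to linear (a loss of L dB is a gain of −L dB): F_i = 10^(NF_i/10), G_i = 10^(G_i,dB/10)
  Stage 1: F_1 = 10^(1.17/10) = 1.309, G_1 = 10^(12.5/10) = 17.78
  Stage 2: F_2 = 10^(4.91/10) = 3.097, G_2 = 10^(14.6/10) = 28.84
  Stage 3: F_3 = 10^(1.53/10) = 1.422, G_3 = 10^(−1.53/10) = 0.7031
Friis cascade:
  F = 1.309 + (3.097 − 1)/17.78 + (1.422 − 1)/512.9 = 1.428
NF = 10 log₁₀(1.428) = 1.55 dB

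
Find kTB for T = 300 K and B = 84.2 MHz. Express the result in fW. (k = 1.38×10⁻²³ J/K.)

349 fW

P_n = kTB = 1.38×10⁻²³ × 300 × 8.42×10⁷ = 3.49×10⁻¹³ W = 349 fW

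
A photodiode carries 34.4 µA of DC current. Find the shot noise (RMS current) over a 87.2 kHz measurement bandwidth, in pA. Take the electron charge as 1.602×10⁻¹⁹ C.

I_n = √(2qI·B)
2qI·B = 2 × 1.602×10⁻¹⁹ × 3.44×10⁻⁵ × 8.72×10⁴ = 9.61×10⁻¹⁹ A²
I_n = √(9.61×10⁻¹⁹) = 9.80×10⁻¹⁰ A = 980 pA

980 pA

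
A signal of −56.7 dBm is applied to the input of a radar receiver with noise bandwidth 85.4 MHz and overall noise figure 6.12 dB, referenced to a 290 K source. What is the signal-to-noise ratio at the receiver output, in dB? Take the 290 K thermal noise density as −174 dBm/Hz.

31.9 dB

Noise floor: N = −174 + 10 log₁₀(B) + NF
10 log₁₀(8.54×10⁷) = 79.31 dB
N = −174 + 79.31 + 6.12 = −88.57 dBm
SNR = P_sig − N = −56.7 − (−88.57) = 31.87 dB → 31.9 dB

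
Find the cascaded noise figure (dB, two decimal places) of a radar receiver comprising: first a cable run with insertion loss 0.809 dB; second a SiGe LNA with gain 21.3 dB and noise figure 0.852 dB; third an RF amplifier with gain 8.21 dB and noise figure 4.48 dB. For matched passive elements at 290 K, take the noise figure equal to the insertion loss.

Convert to linear (a loss of L dB is a gain of −L dB): F_i = 10^(NF_i/10), G_i = 10^(G_i,dB/10)
  Stage 1: F_1 = 10^(0.809/10) = 1.205, G_1 = 10^(−0.809/10) = 0.8300
  Stage 2: F_2 = 10^(0.852/10) = 1.217, G_2 = 10^(21.3/10) = 134.9
  Stage 3: F_3 = 10^(4.48/10) = 2.805, G_3 = 10^(8.21/10) = 6.622
Friis cascade:
  F = 1.205 + (1.217 − 1)/0.8300 + (2.805 − 1)/112.0 = 1.482
NF = 10 log₁₀(1.482) = 1.71 dB

1.71 dB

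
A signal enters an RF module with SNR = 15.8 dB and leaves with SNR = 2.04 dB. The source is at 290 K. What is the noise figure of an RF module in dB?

NF (dB) = SNR_in(dB) − SNR_out(dB) when the source is at T₀
NF = 15.8 − 2.04 = 13.76 dB

13.76 dB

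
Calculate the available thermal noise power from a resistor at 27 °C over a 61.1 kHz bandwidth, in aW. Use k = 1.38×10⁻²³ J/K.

T = 27 °C + 273.15 = 300.15 K
P_n = kTB = 1.38×10⁻²³ × 300.15 × 6.11×10⁴ = 2.53×10⁻¹⁶ W = 253 aW

253 aW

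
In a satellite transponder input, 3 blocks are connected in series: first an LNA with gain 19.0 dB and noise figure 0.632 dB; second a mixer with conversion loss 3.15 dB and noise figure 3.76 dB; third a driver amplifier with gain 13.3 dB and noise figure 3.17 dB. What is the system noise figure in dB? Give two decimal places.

0.80 dB

Convert to linear (a loss of L dB is a gain of −L dB): F_i = 10^(NF_i/10), G_i = 10^(G_i,dB/10)
  Stage 1: F_1 = 10^(0.632/10) = 1.157, G_1 = 10^(19.0/10) = 79.43
  Stage 2: F_2 = 10^(3.76/10) = 2.377, G_2 = 10^(−3.15/10) = 0.4842
  Stage 3: F_3 = 10^(3.17/10) = 2.075, G_3 = 10^(13.3/10) = 21.38
Friis cascade:
  F = 1.157 + (2.377 − 1)/79.43 + (2.075 − 1)/38.46 = 1.202
NF = 10 log₁₀(1.202) = 0.80 dB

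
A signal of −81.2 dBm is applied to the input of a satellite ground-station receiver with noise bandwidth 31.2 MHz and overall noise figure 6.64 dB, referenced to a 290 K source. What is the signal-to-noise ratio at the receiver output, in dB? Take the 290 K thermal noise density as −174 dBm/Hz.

Noise floor: N = −174 + 10 log₁₀(B) + NF
10 log₁₀(3.12×10⁷) = 74.94 dB
N = −174 + 74.94 + 6.64 = −92.42 dBm
SNR = P_sig − N = −81.2 − (−92.42) = 11.22 dB → 11.2 dB

11.2 dB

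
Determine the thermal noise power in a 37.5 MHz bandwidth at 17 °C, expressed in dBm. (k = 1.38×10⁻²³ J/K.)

T = 17 °C + 273.15 = 290.15 K
P_n = kTB = 1.38×10⁻²³ × 290.15 × 3.75×10⁷ = 1.50×10⁻¹³ W
In dBm: 10 log₁₀(1.50×10⁻¹³ / 10⁻³) = −98.2 dBm

−98.2 dBm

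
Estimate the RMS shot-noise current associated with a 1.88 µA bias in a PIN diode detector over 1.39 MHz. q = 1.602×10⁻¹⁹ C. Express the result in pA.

915 pA

I_n = √(2qI·B)
2qI·B = 2 × 1.602×10⁻¹⁹ × 1.88×10⁻⁶ × 1.39×10⁶ = 8.37×10⁻¹⁹ A²
I_n = √(8.37×10⁻¹⁹) = 9.15×10⁻¹⁰ A = 915 pA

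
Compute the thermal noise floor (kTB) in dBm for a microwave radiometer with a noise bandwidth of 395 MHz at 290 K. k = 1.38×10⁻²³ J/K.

−88.0 dBm

P_n = kTB = 1.38×10⁻²³ × 290 × 3.95×10⁸ = 1.58×10⁻¹² W
In dBm: 10 log₁₀(1.58×10⁻¹² / 10⁻³) = −88.0 dBm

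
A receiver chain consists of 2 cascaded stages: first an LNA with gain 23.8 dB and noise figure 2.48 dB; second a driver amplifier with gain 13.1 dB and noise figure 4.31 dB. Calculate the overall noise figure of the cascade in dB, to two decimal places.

Convert to linear (a loss of L dB is a gain of −L dB): F_i = 10^(NF_i/10), G_i = 10^(G_i,dB/10)
  Stage 1: F_1 = 10^(2.48/10) = 1.770, G_1 = 10^(23.8/10) = 239.9
  Stage 2: F_2 = 10^(4.31/10) = 2.698, G_2 = 10^(13.1/10) = 20.42
Friis cascade:
  F = 1.770 + (2.698 − 1)/239.9 = 1.777
NF = 10 log₁₀(1.777) = 2.50 dB

2.50 dB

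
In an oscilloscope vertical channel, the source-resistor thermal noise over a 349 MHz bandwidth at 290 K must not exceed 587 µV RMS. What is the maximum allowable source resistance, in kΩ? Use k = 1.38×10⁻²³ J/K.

Johnson–Nyquist: V_n = √(4kTRB) ⇒ R = V_n² / (4kTB)
4kTB = 4 × 1.38×10⁻²³ × 290 × 3.49×10⁸ = 5.59×10⁻¹²
R = (5.87×10⁻⁴)² / 5.59×10⁻¹² = 6.17×10⁴ Ω = 61.7 kΩ

61.7 kΩ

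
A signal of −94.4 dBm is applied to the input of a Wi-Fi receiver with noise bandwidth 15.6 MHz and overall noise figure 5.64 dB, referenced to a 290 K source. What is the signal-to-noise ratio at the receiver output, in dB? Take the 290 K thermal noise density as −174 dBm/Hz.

Noise floor: N = −174 + 10 log₁₀(B) + NF
10 log₁₀(1.56×10⁷) = 71.93 dB
N = −174 + 71.93 + 5.64 = −96.43 dBm
SNR = P_sig − N = −94.4 − (−96.43) = 2.03 dB → 2.0 dB

2.0 dB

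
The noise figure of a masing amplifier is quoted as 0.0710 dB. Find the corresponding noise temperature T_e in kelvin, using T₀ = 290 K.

4.78 K

F = 10^(0.0710/10) = 1.01648
T_e = (F − 1)·T₀ = (1.01648 − 1) × 290 = 4.78 K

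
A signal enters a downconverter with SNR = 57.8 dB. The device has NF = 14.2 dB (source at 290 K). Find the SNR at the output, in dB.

43.6 dB

By definition F = SNR_in/SNR_out, so in dB: SNR_out = SNR_in − NF
SNR_out = 57.8 − 14.2 = 43.6 dB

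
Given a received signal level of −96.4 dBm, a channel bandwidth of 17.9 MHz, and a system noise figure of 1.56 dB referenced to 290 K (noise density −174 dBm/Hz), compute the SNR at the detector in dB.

3.5 dB

Noise floor: N = −174 + 10 log₁₀(B) + NF
10 log₁₀(1.79×10⁷) = 72.53 dB
N = −174 + 72.53 + 1.56 = −99.91 dBm
SNR = P_sig − N = −96.4 − (−99.91) = 3.51 dB → 3.5 dB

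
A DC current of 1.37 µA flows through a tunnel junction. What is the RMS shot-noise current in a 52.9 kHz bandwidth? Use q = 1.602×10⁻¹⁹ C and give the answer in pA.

152 pA

I_n = √(2qI·B)
2qI·B = 2 × 1.602×10⁻¹⁹ × 1.37×10⁻⁶ × 5.29×10⁴ = 2.32×10⁻²⁰ A²
I_n = √(2.32×10⁻²⁰) = 1.52×10⁻¹⁰ A = 152 pA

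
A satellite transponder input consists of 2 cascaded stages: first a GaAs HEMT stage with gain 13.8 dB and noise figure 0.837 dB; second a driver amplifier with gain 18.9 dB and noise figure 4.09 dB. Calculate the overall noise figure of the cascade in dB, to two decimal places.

1.06 dB

Convert to linear (a loss of L dB is a gain of −L dB): F_i = 10^(NF_i/10), G_i = 10^(G_i,dB/10)
  Stage 1: F_1 = 10^(0.837/10) = 1.213, G_1 = 10^(13.8/10) = 23.99
  Stage 2: F_2 = 10^(4.09/10) = 2.564, G_2 = 10^(18.9/10) = 77.62
Friis cascade:
  F = 1.213 + (2.564 − 1)/23.99 = 1.278
NF = 10 log₁₀(1.278) = 1.06 dB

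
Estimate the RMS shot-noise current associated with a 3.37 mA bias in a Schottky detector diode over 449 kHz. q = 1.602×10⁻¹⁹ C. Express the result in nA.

I_n = √(2qI·B)
2qI·B = 2 × 1.602×10⁻¹⁹ × 3.37×10⁻³ × 4.49×10⁵ = 4.85×10⁻¹⁶ A²
I_n = √(4.85×10⁻¹⁶) = 2.20×10⁻⁸ A = 22.0 nA

22.0 nA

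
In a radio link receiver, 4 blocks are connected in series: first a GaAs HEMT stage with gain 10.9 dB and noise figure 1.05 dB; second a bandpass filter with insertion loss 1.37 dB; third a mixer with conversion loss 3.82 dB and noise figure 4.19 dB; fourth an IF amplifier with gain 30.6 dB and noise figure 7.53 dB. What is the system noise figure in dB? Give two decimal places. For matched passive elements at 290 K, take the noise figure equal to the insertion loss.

4.37 dB

Convert to linear (a loss of L dB is a gain of −L dB): F_i = 10^(NF_i/10), G_i = 10^(G_i,dB/10)
  Stage 1: F_1 = 10^(1.05/10) = 1.274, G_1 = 10^(10.9/10) = 12.30
  Stage 2: F_2 = 10^(1.37/10) = 1.371, G_2 = 10^(−1.37/10) = 0.7295
  Stage 3: F_3 = 10^(4.19/10) = 2.624, G_3 = 10^(−3.82/10) = 0.4150
  Stage 4: F_4 = 10^(7.53/10) = 5.662, G_4 = 10^(30.6/10) = 1148
Friis cascade:
  F = 1.274 + (1.371 − 1)/12.30 + (2.624 − 1)/8.974 + (5.662 − 1)/3.724 = 2.737
NF = 10 log₁₀(2.737) = 4.37 dB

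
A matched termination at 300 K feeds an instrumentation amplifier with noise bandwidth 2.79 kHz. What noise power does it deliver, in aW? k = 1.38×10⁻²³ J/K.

P_n = kTB = 1.38×10⁻²³ × 300 × 2.79×10³ = 1.16×10⁻¹⁷ W = 11.6 aW

11.6 aW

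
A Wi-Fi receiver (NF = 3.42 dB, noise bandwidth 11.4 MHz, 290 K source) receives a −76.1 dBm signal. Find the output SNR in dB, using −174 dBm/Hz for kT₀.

23.9 dB

Noise floor: N = −174 + 10 log₁₀(B) + NF
10 log₁₀(1.14×10⁷) = 70.57 dB
N = −174 + 70.57 + 3.42 = −100.01 dBm
SNR = P_sig − N = −76.1 − (−100.01) = 23.91 dB → 23.9 dB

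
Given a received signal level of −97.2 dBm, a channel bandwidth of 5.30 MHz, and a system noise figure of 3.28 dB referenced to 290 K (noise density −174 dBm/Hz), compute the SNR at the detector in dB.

6.3 dB

Noise floor: N = −174 + 10 log₁₀(B) + NF
10 log₁₀(5.30×10⁶) = 67.24 dB
N = −174 + 67.24 + 3.28 = −103.48 dBm
SNR = P_sig − N = −97.2 − (−103.48) = 6.28 dB → 6.3 dB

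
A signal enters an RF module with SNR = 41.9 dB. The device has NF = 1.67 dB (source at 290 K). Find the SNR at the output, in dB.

By definition F = SNR_in/SNR_out, so in dB: SNR_out = SNR_in − NF
SNR_out = 41.9 − 1.67 = 40.23 dB

40.23 dB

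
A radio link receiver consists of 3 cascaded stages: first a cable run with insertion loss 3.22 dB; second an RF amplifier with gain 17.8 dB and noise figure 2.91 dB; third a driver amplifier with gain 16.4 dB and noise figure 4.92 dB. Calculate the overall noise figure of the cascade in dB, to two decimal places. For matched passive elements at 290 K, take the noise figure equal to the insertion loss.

Convert to linear (a loss of L dB is a gain of −L dB): F_i = 10^(NF_i/10), G_i = 10^(G_i,dB/10)
  Stage 1: F_1 = 10^(3.22/10) = 2.099, G_1 = 10^(−3.22/10) = 0.4764
  Stage 2: F_2 = 10^(2.91/10) = 1.954, G_2 = 10^(17.8/10) = 60.26
  Stage 3: F_3 = 10^(4.92/10) = 3.105, G_3 = 10^(16.4/10) = 43.65
Friis cascade:
  F = 2.099 + (1.954 − 1)/0.4764 + (3.105 − 1)/28.71 = 4.175
NF = 10 log₁₀(4.175) = 6.21 dB

6.21 dB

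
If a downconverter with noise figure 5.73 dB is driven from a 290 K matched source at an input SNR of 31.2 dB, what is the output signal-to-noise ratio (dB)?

By definition F = SNR_in/SNR_out, so in dB: SNR_out = SNR_in − NF
SNR_out = 31.2 − 5.73 = 25.47 dB

25.47 dB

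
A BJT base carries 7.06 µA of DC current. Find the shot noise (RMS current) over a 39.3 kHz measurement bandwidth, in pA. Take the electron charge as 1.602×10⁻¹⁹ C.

298 pA

I_n = √(2qI·B)
2qI·B = 2 × 1.602×10⁻¹⁹ × 7.06×10⁻⁶ × 3.93×10⁴ = 8.89×10⁻²⁰ A²
I_n = √(8.89×10⁻²⁰) = 2.98×10⁻¹⁰ A = 298 pA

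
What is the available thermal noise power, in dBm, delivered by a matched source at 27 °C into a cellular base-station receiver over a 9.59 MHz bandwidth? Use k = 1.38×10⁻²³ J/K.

T = 27 °C + 273.15 = 300.15 K
P_n = kTB = 1.38×10⁻²³ × 300.15 × 9.59×10⁶ = 3.97×10⁻¹⁴ W
In dBm: 10 log₁₀(3.97×10⁻¹⁴ / 10⁻³) = −104.0 dBm

−104.0 dBm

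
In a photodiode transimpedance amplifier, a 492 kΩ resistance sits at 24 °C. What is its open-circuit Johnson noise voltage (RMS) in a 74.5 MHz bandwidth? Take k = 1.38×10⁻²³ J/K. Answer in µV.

775 µV

T = 24 °C + 273.15 = 297.15 K
V_n = √(4kTRB)
4kTRB = 4 × 1.38×10⁻²³ × 297.15 × 4.92×10⁵ × 7.45×10⁷ = 6.01×10⁻⁷ V²
V_n = √(6.01×10⁻⁷) = 7.75×10⁻⁴ V = 775 µV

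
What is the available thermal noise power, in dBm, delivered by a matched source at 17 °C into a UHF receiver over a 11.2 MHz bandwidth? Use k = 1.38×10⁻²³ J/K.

−103.5 dBm

T = 17 °C + 273.15 = 290.15 K
P_n = kTB = 1.38×10⁻²³ × 290.15 × 1.12×10⁷ = 4.48×10⁻¹⁴ W
In dBm: 10 log₁₀(4.48×10⁻¹⁴ / 10⁻³) = −103.5 dBm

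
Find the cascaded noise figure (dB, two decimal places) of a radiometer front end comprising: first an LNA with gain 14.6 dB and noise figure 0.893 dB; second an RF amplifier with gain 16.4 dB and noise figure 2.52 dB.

0.99 dB

Convert to linear (a loss of L dB is a gain of −L dB): F_i = 10^(NF_i/10), G_i = 10^(G_i,dB/10)
  Stage 1: F_1 = 10^(0.893/10) = 1.228, G_1 = 10^(14.6/10) = 28.84
  Stage 2: F_2 = 10^(2.52/10) = 1.786, G_2 = 10^(16.4/10) = 43.65
Friis cascade:
  F = 1.228 + (1.786 − 1)/28.84 = 1.256
NF = 10 log₁₀(1.256) = 0.99 dB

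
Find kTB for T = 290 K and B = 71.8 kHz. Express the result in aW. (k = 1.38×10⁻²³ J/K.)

P_n = kTB = 1.38×10⁻²³ × 290 × 7.18×10⁴ = 2.87×10⁻¹⁶ W = 287 aW

287 aW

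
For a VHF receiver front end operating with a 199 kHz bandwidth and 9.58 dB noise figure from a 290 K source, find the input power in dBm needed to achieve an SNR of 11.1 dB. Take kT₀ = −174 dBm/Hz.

Sensitivity = −174 + 10 log₁₀(B) + NF + SNR_min
= −174 + 52.99 + 9.58 + 11.1
= −100.33 dBm → −100.3 dBm

−100.3 dBm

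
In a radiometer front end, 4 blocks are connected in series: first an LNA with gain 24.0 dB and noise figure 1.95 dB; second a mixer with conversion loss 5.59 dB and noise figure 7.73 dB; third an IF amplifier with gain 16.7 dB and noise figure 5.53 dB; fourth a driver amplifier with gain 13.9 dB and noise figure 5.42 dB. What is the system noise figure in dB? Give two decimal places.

Convert to linear (a loss of L dB is a gain of −L dB): F_i = 10^(NF_i/10), G_i = 10^(G_i,dB/10)
  Stage 1: F_1 = 10^(1.95/10) = 1.567, G_1 = 10^(24.0/10) = 251.2
  Stage 2: F_2 = 10^(7.73/10) = 5.929, G_2 = 10^(−5.59/10) = 0.2761
  Stage 3: F_3 = 10^(5.53/10) = 3.573, G_3 = 10^(16.7/10) = 46.77
  Stage 4: F_4 = 10^(5.42/10) = 3.483, G_4 = 10^(13.9/10) = 24.55
Friis cascade:
  F = 1.567 + (5.929 − 1)/251.2 + (3.573 − 1)/69.34 + (3.483 − 1)/3243 = 1.624
NF = 10 log₁₀(1.624) = 2.11 dB

2.11 dB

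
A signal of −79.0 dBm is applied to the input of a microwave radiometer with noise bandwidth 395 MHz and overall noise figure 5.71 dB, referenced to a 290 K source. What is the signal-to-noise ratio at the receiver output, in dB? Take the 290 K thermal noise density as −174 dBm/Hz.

3.3 dB

Noise floor: N = −174 + 10 log₁₀(B) + NF
10 log₁₀(3.95×10⁸) = 85.97 dB
N = −174 + 85.97 + 5.71 = −82.32 dBm
SNR = P_sig − N = −79.0 − (−82.32) = 3.32 dB → 3.3 dB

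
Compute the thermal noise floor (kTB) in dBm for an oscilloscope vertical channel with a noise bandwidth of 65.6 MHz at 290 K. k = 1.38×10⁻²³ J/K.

P_n = kTB = 1.38×10⁻²³ × 290 × 6.56×10⁷ = 2.63×10⁻¹³ W
In dBm: 10 log₁₀(2.63×10⁻¹³ / 10⁻³) = −95.8 dBm

−95.8 dBm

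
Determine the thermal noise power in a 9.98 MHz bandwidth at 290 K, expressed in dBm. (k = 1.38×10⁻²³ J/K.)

P_n = kTB = 1.38×10⁻²³ × 290 × 9.98×10⁶ = 3.99×10⁻¹⁴ W
In dBm: 10 log₁₀(3.99×10⁻¹⁴ / 10⁻³) = −104.0 dBm

−104.0 dBm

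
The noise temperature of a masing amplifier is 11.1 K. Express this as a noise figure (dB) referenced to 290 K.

F = 1 + T_e/T₀ = 1 + 11.1/290 = 1.03828
NF = 10 log₁₀(1.03828) = 0.163 dB

0.163 dB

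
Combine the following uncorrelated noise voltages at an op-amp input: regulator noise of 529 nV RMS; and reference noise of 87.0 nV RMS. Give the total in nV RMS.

Uncorrelated sources add in power (mean-square): V_tot = √(ΣV_i²)
V_tot = √[(5.29×10⁻⁷)² + (8.70×10⁻⁸)²] = 5.36×10⁻⁷ V = 536 nV

536 nV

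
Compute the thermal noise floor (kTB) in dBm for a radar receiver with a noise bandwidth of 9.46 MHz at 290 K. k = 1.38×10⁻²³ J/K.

−104.2 dBm

P_n = kTB = 1.38×10⁻²³ × 290 × 9.46×10⁶ = 3.79×10⁻¹⁴ W
In dBm: 10 log₁₀(3.79×10⁻¹⁴ / 10⁻³) = −104.2 dBm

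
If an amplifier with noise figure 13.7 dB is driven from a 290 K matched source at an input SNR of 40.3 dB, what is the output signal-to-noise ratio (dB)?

26.6 dB

By definition F = SNR_in/SNR_out, so in dB: SNR_out = SNR_in − NF
SNR_out = 40.3 − 13.7 = 26.6 dB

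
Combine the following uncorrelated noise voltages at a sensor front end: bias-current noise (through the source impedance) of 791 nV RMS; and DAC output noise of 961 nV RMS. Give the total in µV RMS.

1.24 µV

Uncorrelated sources add in power (mean-square): V_tot = √(ΣV_i²)
V_tot = √[(7.91×10⁻⁷)² + (9.61×10⁻⁷)²] = 1.24×10⁻⁶ V = 1.24 µV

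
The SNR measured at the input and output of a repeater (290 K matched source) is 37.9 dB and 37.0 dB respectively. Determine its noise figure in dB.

0.9 dB

NF (dB) = SNR_in(dB) − SNR_out(dB) when the source is at T₀
NF = 37.9 − 37.0 = 0.9 dB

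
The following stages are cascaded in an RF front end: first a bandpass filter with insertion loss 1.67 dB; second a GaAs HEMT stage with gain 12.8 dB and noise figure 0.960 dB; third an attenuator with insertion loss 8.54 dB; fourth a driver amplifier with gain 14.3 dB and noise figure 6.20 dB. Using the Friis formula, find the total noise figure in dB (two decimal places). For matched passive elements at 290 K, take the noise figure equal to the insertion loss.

6.08 dB

Convert to linear (a loss of L dB is a gain of −L dB): F_i = 10^(NF_i/10), G_i = 10^(G_i,dB/10)
  Stage 1: F_1 = 10^(1.67/10) = 1.469, G_1 = 10^(−1.67/10) = 0.6808
  Stage 2: F_2 = 10^(0.960/10) = 1.247, G_2 = 10^(12.8/10) = 19.05
  Stage 3: F_3 = 10^(8.54/10) = 7.145, G_3 = 10^(−8.54/10) = 0.1400
  Stage 4: F_4 = 10^(6.20/10) = 4.169, G_4 = 10^(14.3/10) = 26.92
Friis cascade:
  F = 1.469 + (1.247 − 1)/0.6808 + (7.145 − 1)/12.97 + (4.169 − 1)/1.816 = 4.051
NF = 10 log₁₀(4.051) = 6.08 dB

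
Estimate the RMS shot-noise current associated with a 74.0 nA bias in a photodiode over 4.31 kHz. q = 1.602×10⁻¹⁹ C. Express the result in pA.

I_n = √(2qI·B)
2qI·B = 2 × 1.602×10⁻¹⁹ × 7.40×10⁻⁸ × 4.31×10³ = 1.02×10⁻²² A²
I_n = √(1.02×10⁻²²) = 1.01×10⁻¹¹ A = 10.1 pA

10.1 pA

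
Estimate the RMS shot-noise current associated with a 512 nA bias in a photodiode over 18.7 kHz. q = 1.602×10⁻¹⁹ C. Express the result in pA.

55.4 pA

I_n = √(2qI·B)
2qI·B = 2 × 1.602×10⁻¹⁹ × 5.12×10⁻⁷ × 1.87×10⁴ = 3.07×10⁻²¹ A²
I_n = √(3.07×10⁻²¹) = 5.54×10⁻¹¹ A = 55.4 pA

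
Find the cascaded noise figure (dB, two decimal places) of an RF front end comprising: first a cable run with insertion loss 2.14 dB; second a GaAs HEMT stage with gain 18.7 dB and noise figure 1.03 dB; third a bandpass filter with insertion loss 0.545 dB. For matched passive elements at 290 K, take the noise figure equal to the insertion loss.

Convert to linear (a loss of L dB is a gain of −L dB): F_i = 10^(NF_i/10), G_i = 10^(G_i,dB/10)
  Stage 1: F_1 = 10^(2.14/10) = 1.637, G_1 = 10^(−2.14/10) = 0.6109
  Stage 2: F_2 = 10^(1.03/10) = 1.268, G_2 = 10^(18.7/10) = 74.13
  Stage 3: F_3 = 10^(0.545/10) = 1.134, G_3 = 10^(−0.545/10) = 0.8821
Friis cascade:
  F = 1.637 + (1.268 − 1)/0.6109 + (1.134 − 1)/45.29 = 2.078
NF = 10 log₁₀(2.078) = 3.18 dB

3.18 dB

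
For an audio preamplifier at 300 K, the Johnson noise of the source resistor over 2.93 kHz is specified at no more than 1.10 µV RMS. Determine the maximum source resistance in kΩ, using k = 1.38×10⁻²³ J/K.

24.9 kΩ

Johnson–Nyquist: V_n = √(4kTRB) ⇒ R = V_n² / (4kTB)
4kTB = 4 × 1.38×10⁻²³ × 300 × 2.93×10³ = 4.85×10⁻¹⁷
R = (1.10×10⁻⁶)² / 4.85×10⁻¹⁷ = 2.49×10⁴ Ω = 24.9 kΩ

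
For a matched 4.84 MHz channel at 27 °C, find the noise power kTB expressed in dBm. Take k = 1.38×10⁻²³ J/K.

−107.0 dBm

T = 27 °C + 273.15 = 300.15 K
P_n = kTB = 1.38×10⁻²³ × 300.15 × 4.84×10⁶ = 2.00×10⁻¹⁴ W
In dBm: 10 log₁₀(2.00×10⁻¹⁴ / 10⁻³) = −107.0 dBm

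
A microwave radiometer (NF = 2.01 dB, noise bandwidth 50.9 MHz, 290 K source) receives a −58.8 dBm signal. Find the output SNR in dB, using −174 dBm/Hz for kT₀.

36.1 dB

Noise floor: N = −174 + 10 log₁₀(B) + NF
10 log₁₀(5.09×10⁷) = 77.07 dB
N = −174 + 77.07 + 2.01 = −94.92 dBm
SNR = P_sig − N = −58.8 − (−94.92) = 36.12 dB → 36.1 dB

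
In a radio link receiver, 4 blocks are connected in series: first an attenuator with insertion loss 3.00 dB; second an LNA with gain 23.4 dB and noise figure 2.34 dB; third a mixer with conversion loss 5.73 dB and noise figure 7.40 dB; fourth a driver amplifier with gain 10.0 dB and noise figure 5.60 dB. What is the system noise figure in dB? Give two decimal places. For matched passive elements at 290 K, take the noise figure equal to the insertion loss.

5.50 dB

Convert to linear (a loss of L dB is a gain of −L dB): F_i = 10^(NF_i/10), G_i = 10^(G_i,dB/10)
  Stage 1: F_1 = 10^(3.00/10) = 1.995, G_1 = 10^(−3.00/10) = 0.5012
  Stage 2: F_2 = 10^(2.34/10) = 1.714, G_2 = 10^(23.4/10) = 218.8
  Stage 3: F_3 = 10^(7.40/10) = 5.495, G_3 = 10^(−5.73/10) = 0.2673
  Stage 4: F_4 = 10^(5.60/10) = 3.631, G_4 = 10^(10.0/10) = 10.00
Friis cascade:
  F = 1.995 + (1.714 − 1)/0.5012 + (5.495 − 1)/109.6 + (3.631 − 1)/29.31 = 3.551
NF = 10 log₁₀(3.551) = 5.50 dB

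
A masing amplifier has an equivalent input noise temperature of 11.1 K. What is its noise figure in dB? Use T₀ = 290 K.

0.163 dB

F = 1 + T_e/T₀ = 1 + 11.1/290 = 1.03828
NF = 10 log₁₀(1.03828) = 0.163 dB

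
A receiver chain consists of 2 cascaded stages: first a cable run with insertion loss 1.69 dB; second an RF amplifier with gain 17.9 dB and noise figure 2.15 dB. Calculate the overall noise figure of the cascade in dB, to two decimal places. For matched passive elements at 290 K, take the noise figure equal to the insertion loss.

Convert to linear (a loss of L dB is a gain of −L dB): F_i = 10^(NF_i/10), G_i = 10^(G_i,dB/10)
  Stage 1: F_1 = 10^(1.69/10) = 1.476, G_1 = 10^(−1.69/10) = 0.6776
  Stage 2: F_2 = 10^(2.15/10) = 1.641, G_2 = 10^(17.9/10) = 61.66
Friis cascade:
  F = 1.476 + (1.641 − 1)/0.6776 = 2.421
NF = 10 log₁₀(2.421) = 3.84 dB

3.84 dB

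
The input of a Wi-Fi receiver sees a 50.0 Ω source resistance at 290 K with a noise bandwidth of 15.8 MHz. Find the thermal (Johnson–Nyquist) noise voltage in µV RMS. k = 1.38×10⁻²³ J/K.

3.56 µV

V_n = √(4kTRB)
4kTRB = 4 × 1.38×10⁻²³ × 290 × 5.00×10¹ × 1.58×10⁷ = 1.26×10⁻¹¹ V²
V_n = √(1.26×10⁻¹¹) = 3.56×10⁻⁶ V = 3.56 µV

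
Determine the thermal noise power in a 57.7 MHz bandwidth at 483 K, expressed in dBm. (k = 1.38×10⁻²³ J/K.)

−94.1 dBm

P_n = kTB = 1.38×10⁻²³ × 483 × 5.77×10⁷ = 3.85×10⁻¹³ W
In dBm: 10 log₁₀(3.85×10⁻¹³ / 10⁻³) = −94.1 dBm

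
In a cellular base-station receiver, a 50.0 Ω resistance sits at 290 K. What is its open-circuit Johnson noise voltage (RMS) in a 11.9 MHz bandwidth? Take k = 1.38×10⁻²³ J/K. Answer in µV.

V_n = √(4kTRB)
4kTRB = 4 × 1.38×10⁻²³ × 290 × 5.00×10¹ × 1.19×10⁷ = 9.52×10⁻¹² V²
V_n = √(9.52×10⁻¹²) = 3.09×10⁻⁶ V = 3.09 µV

3.09 µV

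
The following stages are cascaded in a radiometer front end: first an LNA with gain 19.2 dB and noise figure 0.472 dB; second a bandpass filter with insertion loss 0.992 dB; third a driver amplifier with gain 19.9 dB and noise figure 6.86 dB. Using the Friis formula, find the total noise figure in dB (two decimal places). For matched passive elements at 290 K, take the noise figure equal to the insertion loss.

0.70 dB

Convert to linear (a loss of L dB is a gain of −L dB): F_i = 10^(NF_i/10), G_i = 10^(G_i,dB/10)
  Stage 1: F_1 = 10^(0.472/10) = 1.115, G_1 = 10^(19.2/10) = 83.18
  Stage 2: F_2 = 10^(0.992/10) = 1.257, G_2 = 10^(−0.992/10) = 0.7958
  Stage 3: F_3 = 10^(6.86/10) = 4.853, G_3 = 10^(19.9/10) = 97.72
Friis cascade:
  F = 1.115 + (1.257 − 1)/83.18 + (4.853 − 1)/66.19 = 1.176
NF = 10 log₁₀(1.176) = 0.70 dB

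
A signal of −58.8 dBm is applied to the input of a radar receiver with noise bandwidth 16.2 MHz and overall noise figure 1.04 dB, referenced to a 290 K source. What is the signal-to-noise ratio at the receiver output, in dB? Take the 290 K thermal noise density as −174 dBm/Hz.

42.1 dB

Noise floor: N = −174 + 10 log₁₀(B) + NF
10 log₁₀(1.62×10⁷) = 72.1 dB
N = −174 + 72.1 + 1.04 = −100.86 dBm
SNR = P_sig − N = −58.8 − (−100.86) = 42.06 dB → 42.1 dB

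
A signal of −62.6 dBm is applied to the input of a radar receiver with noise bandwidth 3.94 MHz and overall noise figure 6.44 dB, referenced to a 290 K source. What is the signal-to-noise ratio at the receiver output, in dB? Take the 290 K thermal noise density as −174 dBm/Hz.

Noise floor: N = −174 + 10 log₁₀(B) + NF
10 log₁₀(3.94×10⁶) = 65.95 dB
N = −174 + 65.95 + 6.44 = −101.61 dBm
SNR = P_sig − N = −62.6 − (−101.61) = 39.01 dB → 39.0 dB

39.0 dB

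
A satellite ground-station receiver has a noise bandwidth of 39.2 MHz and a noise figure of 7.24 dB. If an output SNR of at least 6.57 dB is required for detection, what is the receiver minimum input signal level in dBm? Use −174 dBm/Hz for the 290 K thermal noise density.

Sensitivity = −174 + 10 log₁₀(B) + NF + SNR_min
= −174 + 75.93 + 7.24 + 6.57
= −84.26 dBm → −84.3 dBm

−84.3 dBm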